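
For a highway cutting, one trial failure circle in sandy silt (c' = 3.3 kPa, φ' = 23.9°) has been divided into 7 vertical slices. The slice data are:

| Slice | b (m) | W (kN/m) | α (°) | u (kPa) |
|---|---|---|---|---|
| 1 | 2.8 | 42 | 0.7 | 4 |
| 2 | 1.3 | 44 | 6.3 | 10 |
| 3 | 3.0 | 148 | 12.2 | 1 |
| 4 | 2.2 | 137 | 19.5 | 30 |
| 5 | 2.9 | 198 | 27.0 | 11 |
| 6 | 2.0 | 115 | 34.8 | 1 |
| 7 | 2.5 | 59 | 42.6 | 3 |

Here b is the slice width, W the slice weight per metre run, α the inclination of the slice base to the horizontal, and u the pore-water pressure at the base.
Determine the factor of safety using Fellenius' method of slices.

Ordinary method of slices: FS = Σ[c'·Δl_i + (W_i cosα_i − u_i·Δl_i)·tanφ'] / Σ W_i sinα_i, with Δl_i = b_i / cosα_i.
Slice 1: Δl = 2.8/cos0.7° = 2.800 m; N'_1 = 42·cos0.7° − 4·2.800 = 30.8; c'Δl = 9.24; W sinα = 0.5
Slice 2: Δl = 1.3/cos6.3° = 1.308 m; N'_2 = 44·cos6.3° − 10·1.308 = 30.7; c'Δl = 4.32; W sinα = 4.8
Slice 3: Δl = 3.0/cos12.2° = 3.069 m; N'_3 = 148·cos12.2° − 1·3.069 = 141.6; c'Δl = 10.13; W sinα = 31.3
Slice 4: Δl = 2.2/cos19.5° = 2.334 m; N'_4 = 137·cos19.5° − 30·2.334 = 59.1; c'Δl = 7.70; W sinα = 45.7
Slice 5: Δl = 2.9/cos27.0° = 3.255 m; N'_5 = 198·cos27.0° − 11·3.255 = 140.6; c'Δl = 10.74; W sinα = 89.9
Slice 6: Δl = 2.0/cos34.8° = 2.436 m; N'_6 = 115·cos34.8° − 1·2.436 = 92.0; c'Δl = 8.04; W sinα = 65.6
Slice 7: Δl = 2.5/cos42.6° = 3.396 m; N'_7 = 59·cos42.6° − 3·3.396 = 33.2; c'Δl = 11.21; W sinα = 39.9
Σc'Δl = 61.4 kN/m; ΣN' = 528.0 kN/m; ΣW sinα = 277.8 kN/m
Resisting = 61.4 + 528.0·tan23.9° = 61.4 + 234.0 = 295.4 kN/m
FS = 295.4 / 277.8 = 1.063

FS = 1.06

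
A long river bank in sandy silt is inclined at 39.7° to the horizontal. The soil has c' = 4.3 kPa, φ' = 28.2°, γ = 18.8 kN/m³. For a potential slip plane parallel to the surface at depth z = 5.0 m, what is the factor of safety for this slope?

For an infinite slope with a slip plane parallel to the surface (no pore pressure): FS = [c' + γz cos²β tanφ'] / [γz sinβ cosβ].
γz = 18.8·5.0 = 94.00 kN/m²
Numerator = 4.3 + 94.00·cos²39.7°·tan28.2° = 4.3 + 94.00·0.5920·0.5362 = 34.137 kPa
Denominator = 94.00·sin39.7°·cos39.7° = 94.00·0.6388·0.7694 = 46.198 kPa
FS = 34.137 / 46.198 = 0.739

FS = 0.74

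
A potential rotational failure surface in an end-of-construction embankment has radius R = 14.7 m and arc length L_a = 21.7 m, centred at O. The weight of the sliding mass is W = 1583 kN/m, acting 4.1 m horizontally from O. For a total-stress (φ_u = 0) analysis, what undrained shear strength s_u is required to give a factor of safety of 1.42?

FS = s_u·L_a·R / (W·d), so s_u = FS·W·d / (L_a·R).
s_u = 1.42·1583·4.1 / (21.70·14.7) = 9216.2 / 318.99 = 28.89 kPa

s_u = 28.9 kPa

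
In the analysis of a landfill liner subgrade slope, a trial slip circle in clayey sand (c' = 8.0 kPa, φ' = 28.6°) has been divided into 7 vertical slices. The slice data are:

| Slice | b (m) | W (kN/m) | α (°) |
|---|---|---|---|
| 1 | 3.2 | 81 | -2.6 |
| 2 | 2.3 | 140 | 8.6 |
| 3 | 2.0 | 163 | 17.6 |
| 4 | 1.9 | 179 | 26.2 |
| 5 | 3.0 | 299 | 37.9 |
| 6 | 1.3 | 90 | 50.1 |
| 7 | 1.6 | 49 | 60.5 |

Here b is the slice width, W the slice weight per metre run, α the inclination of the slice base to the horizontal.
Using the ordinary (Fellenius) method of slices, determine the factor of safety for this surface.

Ordinary method of slices: FS = Σ[c'·Δl_i + (W_i cosα_i)·tanφ'] / Σ W_i sinα_i, with Δl_i = b_i / cosα_i.
Slice 1: Δl = 3.2/cos(-2.6°) = 3.203 m; N'_1 = 81·cos(-2.6°) = 80.9; c'Δl = 25.63; W sinα = -3.7
Slice 2: Δl = 2.3/cos8.6° = 2.326 m; N'_2 = 140·cos8.6° = 138.4; c'Δl = 18.61; W sinα = 20.9
Slice 3: Δl = 2.0/cos17.6° = 2.098 m; N'_3 = 163·cos17.6° = 155.4; c'Δl = 16.79; W sinα = 49.3
Slice 4: Δl = 1.9/cos26.2° = 2.118 m; N'_4 = 179·cos26.2° = 160.6; c'Δl = 16.94; W sinα = 79.0
Slice 5: Δl = 3.0/cos37.9° = 3.802 m; N'_5 = 299·cos37.9° = 235.9; c'Δl = 30.42; W sinα = 183.7
Slice 6: Δl = 1.3/cos50.1° = 2.027 m; N'_6 = 90·cos50.1° = 57.7; c'Δl = 16.21; W sinα = 69.0
Slice 7: Δl = 1.6/cos60.5° = 3.249 m; N'_7 = 49·cos60.5° = 24.1; c'Δl = 25.99; W sinα = 42.6
Σc'Δl = 150.6 kN/m; ΣN' = 853.1 kN/m; ΣW sinα = 440.9 kN/m
Resisting = 150.6 + 853.1·tan28.6° = 150.6 + 465.1 = 615.7 kN/m
FS = 615.7 / 440.9 = 1.396

FS = 1.40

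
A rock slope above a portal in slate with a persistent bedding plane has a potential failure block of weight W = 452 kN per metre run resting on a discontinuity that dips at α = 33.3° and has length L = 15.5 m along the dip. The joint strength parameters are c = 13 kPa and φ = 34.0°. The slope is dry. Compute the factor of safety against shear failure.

FS = 1.84

Resolving the block weight along and normal to the plane and applying the Mohr–Coulomb strength on the joint:
N' = W cosα = 452·cos33.3° = 377.8 kN/m
Driving force T = W sinα = 452·sin33.3° = 248.2 kN/m
Resisting force R = c·L + N'·tanφ = 13·15.5 + 377.8·tan34.0° = 201.5 + 254.8 = 456.3 kN/m
FS = R / T = 456.3 / 248.2 = 1.839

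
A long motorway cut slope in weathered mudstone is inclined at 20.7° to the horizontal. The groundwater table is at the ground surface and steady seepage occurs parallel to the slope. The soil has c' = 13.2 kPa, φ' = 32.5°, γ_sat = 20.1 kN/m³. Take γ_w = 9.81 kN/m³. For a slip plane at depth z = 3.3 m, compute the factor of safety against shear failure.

FS = 1.46

With seepage parallel to the slope and the water table at the surface, the effective normal stress on the slip plane uses the buoyant unit weight γ' = γ_sat − γ_w while the driving shear stress uses γ_sat:
FS = [c' + γ' z cos²β tanφ'] / [γ_sat z sinβ cosβ]
γ' = 20.1 − 9.81 = 10.29 kN/m³
Numerator = 13.2 + 10.29·3.3·cos²20.7°·tan32.5° = 13.2 + 10.29·3.3·0.8751·0.6371 = 32.130 kPa
Denominator = 20.1·3.3·sin20.7°·cos20.7° = 20.1·3.3·0.3535·0.9354 = 21.932 kPa
FS = 32.130 / 21.932 = 1.465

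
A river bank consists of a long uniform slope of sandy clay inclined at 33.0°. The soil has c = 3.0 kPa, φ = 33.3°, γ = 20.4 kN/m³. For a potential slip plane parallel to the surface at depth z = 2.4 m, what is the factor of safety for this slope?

FS = 1.15

For an infinite slope with a slip plane parallel to the surface (no pore pressure): FS = [c + γz cos²β tanφ] / [γz sinβ cosβ].
γz = 20.4·2.4 = 48.96 kN/m²
Numerator = 3.0 + 48.96·cos²33.0°·tan33.3° = 3.0 + 48.96·0.7034·0.6569 = 25.621 kPa
Denominator = 48.96·sin33.0°·cos33.0° = 48.96·0.5446·0.8387 = 22.364 kPa
FS = 25.621 / 22.364 = 1.146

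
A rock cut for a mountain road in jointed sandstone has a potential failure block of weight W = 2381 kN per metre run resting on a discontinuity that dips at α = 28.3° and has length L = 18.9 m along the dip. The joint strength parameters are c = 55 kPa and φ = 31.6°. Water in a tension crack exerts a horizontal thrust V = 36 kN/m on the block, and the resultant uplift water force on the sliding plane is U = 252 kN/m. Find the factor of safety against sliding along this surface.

Resolving the block weight along and normal to the plane and applying the Mohr–Coulomb strength on the joint:
N' = W cosα − U − V sinα = 2381·cos28.3° − 252 − 36·sin28.3° = 1827.3 kN/m
Driving force T = W sinα + V cosα = 2381·sin28.3° + 36·cos28.3° = 1160.5 kN/m
Resisting force R = c·L + N'·tanφ = 55·18.9 + 1827.3·tan31.6° = 1039.5 + 1124.2 = 2163.7 kN/m
FS = R / T = 2163.7 / 1160.5 = 1.864

FS = 1.86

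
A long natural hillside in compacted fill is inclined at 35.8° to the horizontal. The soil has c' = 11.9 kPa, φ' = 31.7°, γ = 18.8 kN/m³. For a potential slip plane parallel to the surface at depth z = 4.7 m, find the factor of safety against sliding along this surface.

For an infinite slope with a slip plane parallel to the surface (no pore pressure): FS = [c' + γz cos²β tanφ'] / [γz sinβ cosβ].
γz = 18.8·4.7 = 88.36 kN/m²
Numerator = 11.9 + 88.36·cos²35.8°·tan31.7° = 11.9 + 88.36·0.6578·0.6176 = 47.799 kPa
Denominator = 88.36·sin35.8°·cos35.8° = 88.36·0.5850·0.8111 = 41.921 kPa
FS = 47.799 / 41.921 = 1.140

FS = 1.14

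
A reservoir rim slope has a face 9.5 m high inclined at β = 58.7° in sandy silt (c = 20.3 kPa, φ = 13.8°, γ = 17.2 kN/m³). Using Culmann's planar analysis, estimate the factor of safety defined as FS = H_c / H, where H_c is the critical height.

FS = 1.41

H_c = (4c/γ) · sinβ cosφ / [1 − cos(β − φ)]
    = (4·20.3/17.2) · sin58.7°·cos13.8° / [1 − cos44.9°]
    = 4.721 · 0.8298 / 0.2917 = 13.43 m
FS = H_c / H = 13.43 / 9.5 = 1.414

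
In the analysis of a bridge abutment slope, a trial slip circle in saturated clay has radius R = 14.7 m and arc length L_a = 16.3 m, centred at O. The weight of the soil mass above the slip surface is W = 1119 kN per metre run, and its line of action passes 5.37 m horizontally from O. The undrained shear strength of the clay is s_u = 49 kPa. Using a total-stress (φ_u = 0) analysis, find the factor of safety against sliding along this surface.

Taking moments about the centre O, the resisting moment is provided by the undrained shear strength acting along the arc:
M_R = s_u·L_a·R = 49·16.30·14.7 = 11740.9 kN·m/m
M_D = W·d = 1119·5.37 = 6009.0 kN·m/m
FS = M_R / M_D = 11740.9 / 6009.0 = 1.954

FS = 1.95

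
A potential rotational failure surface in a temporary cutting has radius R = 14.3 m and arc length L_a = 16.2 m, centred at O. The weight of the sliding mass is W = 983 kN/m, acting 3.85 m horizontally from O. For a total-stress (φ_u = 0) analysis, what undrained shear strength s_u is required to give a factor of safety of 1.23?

s_u = 20.1 kPa

FS = s_u·L_a·R / (W·d), so s_u = FS·W·d / (L_a·R).
s_u = 1.23·983·3.85 / (16.20·14.3) = 4655.0 / 231.66 = 20.09 kPa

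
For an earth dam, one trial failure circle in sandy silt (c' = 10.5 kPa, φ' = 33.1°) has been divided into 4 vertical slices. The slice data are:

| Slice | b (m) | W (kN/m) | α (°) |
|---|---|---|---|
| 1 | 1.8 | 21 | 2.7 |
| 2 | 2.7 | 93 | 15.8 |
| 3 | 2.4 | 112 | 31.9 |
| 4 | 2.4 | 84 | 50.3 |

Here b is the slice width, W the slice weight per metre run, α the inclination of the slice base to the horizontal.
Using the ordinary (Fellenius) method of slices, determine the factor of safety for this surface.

Ordinary method of slices: FS = Σ[c'·Δl_i + (W_i cosα_i)·tanφ'] / Σ W_i sinα_i, with Δl_i = b_i / cosα_i.
Slice 1: Δl = 1.8/cos2.7° = 1.802 m; N'_1 = 21·cos2.7° = 21.0; c'Δl = 18.92; W sinα = 1.0
Slice 2: Δl = 2.7/cos15.8° = 2.806 m; N'_2 = 93·cos15.8° = 89.5; c'Δl = 29.46; W sinα = 25.3
Slice 3: Δl = 2.4/cos31.9° = 2.827 m; N'_3 = 112·cos31.9° = 95.1; c'Δl = 29.68; W sinα = 59.2
Slice 4: Δl = 2.4/cos50.3° = 3.757 m; N'_4 = 84·cos50.3° = 53.7; c'Δl = 39.45; W sinα = 64.6
Σc'Δl = 117.5 kN/m; ΣN' = 259.2 kN/m; ΣW sinα = 150.1 kN/m
Resisting = 117.5 + 259.2·tan33.1° = 117.5 + 169.0 = 286.5 kN/m
FS = 286.5 / 150.1 = 1.908

FS = 1.91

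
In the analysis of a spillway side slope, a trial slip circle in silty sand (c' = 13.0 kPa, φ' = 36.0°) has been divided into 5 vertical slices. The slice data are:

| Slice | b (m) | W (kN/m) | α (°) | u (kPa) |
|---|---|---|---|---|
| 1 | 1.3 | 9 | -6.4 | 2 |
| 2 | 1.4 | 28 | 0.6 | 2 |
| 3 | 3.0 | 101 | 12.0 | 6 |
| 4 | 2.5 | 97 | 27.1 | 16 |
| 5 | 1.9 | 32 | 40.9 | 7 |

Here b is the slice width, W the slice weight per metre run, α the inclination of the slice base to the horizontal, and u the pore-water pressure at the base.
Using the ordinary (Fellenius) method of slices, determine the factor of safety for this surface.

Ordinary method of slices: FS = Σ[c'·Δl_i + (W_i cosα_i − u_i·Δl_i)·tanφ'] / Σ W_i sinα_i, with Δl_i = b_i / cosα_i.
Slice 1: Δl = 1.3/cos(-6.4°) = 1.308 m; N'_1 = 9·cos(-6.4°) − 2·1.308 = 6.3; c'Δl = 17.01; W sinα = -1.0
Slice 2: Δl = 1.4/cos0.6° = 1.400 m; N'_2 = 28·cos0.6° − 2·1.400 = 25.2; c'Δl = 18.20; W sinα = 0.3
Slice 3: Δl = 3.0/cos12.0° = 3.067 m; N'_3 = 101·cos12.0° − 6·3.067 = 80.4; c'Δl = 39.87; W sinα = 21.0
Slice 4: Δl = 2.5/cos27.1° = 2.808 m; N'_4 = 97·cos27.1° − 16·2.808 = 41.4; c'Δl = 36.51; W sinα = 44.2
Slice 5: Δl = 1.9/cos40.9° = 2.514 m; N'_5 = 32·cos40.9° − 7·2.514 = 6.6; c'Δl = 32.68; W sinα = 21.0
Σc'Δl = 144.3 kN/m; ΣN' = 159.9 kN/m; ΣW sinα = 85.4 kN/m
Resisting = 144.3 + 159.9·tan36.0° = 144.3 + 116.2 = 260.5 kN/m
FS = 260.5 / 85.4 = 3.049

FS = 3.05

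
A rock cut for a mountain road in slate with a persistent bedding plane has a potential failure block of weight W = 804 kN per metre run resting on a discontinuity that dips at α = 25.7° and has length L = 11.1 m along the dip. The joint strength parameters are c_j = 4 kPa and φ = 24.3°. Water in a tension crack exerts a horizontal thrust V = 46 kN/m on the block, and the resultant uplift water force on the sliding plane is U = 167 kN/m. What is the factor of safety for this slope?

Resolving the block weight along and normal to the plane and applying the Mohr–Coulomb strength on the joint:
N' = W cosα − U − V sinα = 804·cos25.7° − 167 − 46·sin25.7° = 537.5 kN/m
Driving force T = W sinα + V cosα = 804·sin25.7° + 46·cos25.7° = 390.1 kN/m
Resisting force R = c_j·L + N'·tanφ = 4·11.1 + 537.5·tan24.3° = 44.4 + 242.7 = 287.1 kN/m
FS = R / T = 287.1 / 390.1 = 0.736

FS = 0.74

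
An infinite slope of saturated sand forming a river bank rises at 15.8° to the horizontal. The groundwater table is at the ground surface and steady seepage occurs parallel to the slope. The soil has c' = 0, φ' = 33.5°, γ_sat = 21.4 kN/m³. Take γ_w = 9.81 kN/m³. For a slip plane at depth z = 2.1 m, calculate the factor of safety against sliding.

FS = 1.27

With seepage parallel to the slope and the water table at the surface, the effective normal stress on the slip plane uses the buoyant unit weight γ' = γ_sat − γ_w while the driving shear stress uses γ_sat:
FS = [c' + γ' z cos²β tanφ'] / [γ_sat z sinβ cosβ]
(For c' = 0 this reduces to FS = (γ'/γ_sat)·tanφ'/tanβ.)
γ' = 21.4 − 9.81 = 11.59 kN/m³
Numerator = 0.0 + 11.59·2.1·cos²15.8°·tan33.5° = 0.0 + 11.59·2.1·0.9259·0.6619 = 14.915 kPa
Denominator = 21.4·2.1·sin15.8°·cos15.8° = 21.4·2.1·0.2723·0.9622 = 11.774 kPa
FS = 14.915 / 11.774 = 1.267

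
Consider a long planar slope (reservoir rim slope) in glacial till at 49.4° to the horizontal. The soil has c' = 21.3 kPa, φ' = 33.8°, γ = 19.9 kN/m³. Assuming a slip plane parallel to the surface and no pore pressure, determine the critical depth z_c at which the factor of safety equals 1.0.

Setting FS = 1.00 in FS = [c' + γz cos²β tanφ'] / [γz sinβ cosβ] and solving for z:
z = c' / [γ cosβ (FS·sinβ − cosβ·tanφ')]
  = 21.3 / [19.9·cos49.4°·(1.00·sin49.4° − cos49.4°·tan33.8°)]
  = 21.3 / [19.9·0.6508·(1.00·0.7593 − 0.6508·0.6694)]
  = 21.3 / 4.1910 = 5.082 m

z_c = 5.08 m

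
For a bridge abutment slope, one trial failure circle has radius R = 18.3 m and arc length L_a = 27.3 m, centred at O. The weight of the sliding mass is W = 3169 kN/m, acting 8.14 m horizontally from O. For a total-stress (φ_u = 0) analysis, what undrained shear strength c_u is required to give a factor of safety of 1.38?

c_u = 71.3 kPa

FS = c_u·L_a·R / (W·d), so c_u = FS·W·d / (L_a·R).
c_u = 1.38·3169·8.14 / (27.30·18.3) = 35598.0 / 499.59 = 71.25 kPa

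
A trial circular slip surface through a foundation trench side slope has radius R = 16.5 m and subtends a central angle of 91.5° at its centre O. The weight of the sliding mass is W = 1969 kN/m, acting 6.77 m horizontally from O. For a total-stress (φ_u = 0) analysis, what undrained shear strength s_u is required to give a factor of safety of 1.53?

FS = s_u·L_a·R / (W·d), so s_u = FS·W·d / (L_a·R).
Arc length L_a = R·θ = 16.5·(91.5°·π/180) = 16.5·1.5970 = 26.35 m
s_u = 1.53·1969·6.77 / (26.35·16.5) = 20395.1 / 434.78 = 46.91 kPa

s_u = 46.9 kPa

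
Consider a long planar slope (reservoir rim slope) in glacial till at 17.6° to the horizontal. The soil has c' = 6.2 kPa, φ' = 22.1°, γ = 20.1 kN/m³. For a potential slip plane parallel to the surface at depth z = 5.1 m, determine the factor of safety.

For an infinite slope with a slip plane parallel to the surface (no pore pressure): FS = [c' + γz cos²β tanφ'] / [γz sinβ cosβ].
γz = 20.1·5.1 = 102.51 kN/m²
Numerator = 6.2 + 102.51·cos²17.6°·tan22.1° = 6.2 + 102.51·0.9086·0.4061 = 44.019 kPa
Denominator = 102.51·sin17.6°·cos17.6° = 102.51·0.3024·0.9532 = 29.545 kPa
FS = 44.019 / 29.545 = 1.490

FS = 1.49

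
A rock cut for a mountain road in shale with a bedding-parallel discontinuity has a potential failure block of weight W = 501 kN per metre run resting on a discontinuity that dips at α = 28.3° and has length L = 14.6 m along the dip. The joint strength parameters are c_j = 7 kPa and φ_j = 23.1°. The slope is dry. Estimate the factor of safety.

Resolving the block weight along and normal to the plane and applying the Mohr–Coulomb strength on the joint:
N' = W cosα = 501·cos28.3° = 441.1 kN/m
Driving force T = W sinα = 501·sin28.3° = 237.5 kN/m
Resisting force R = c_j·L + N'·tanφ_j = 7·14.6 + 441.1·tan23.1° = 102.2 + 188.2 = 290.4 kN/m
FS = R / T = 290.4 / 237.5 = 1.222

FS = 1.22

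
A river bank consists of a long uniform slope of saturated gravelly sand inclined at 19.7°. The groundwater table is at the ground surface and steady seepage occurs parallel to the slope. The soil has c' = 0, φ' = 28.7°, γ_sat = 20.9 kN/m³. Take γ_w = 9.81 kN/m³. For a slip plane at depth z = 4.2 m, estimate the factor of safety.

FS = 0.81

With seepage parallel to the slope and the water table at the surface, the effective normal stress on the slip plane uses the buoyant unit weight γ' = γ_sat − γ_w while the driving shear stress uses γ_sat:
FS = [c' + γ' z cos²β tanφ'] / [γ_sat z sinβ cosβ]
(For c' = 0 this reduces to FS = (γ'/γ_sat)·tanφ'/tanβ.)
γ' = 20.9 − 9.81 = 11.09 kN/m³
Numerator = 0.0 + 11.09·4.2·cos²19.7°·tan28.7° = 0.0 + 11.09·4.2·0.8864·0.5475 = 22.603 kPa
Denominator = 20.9·4.2·sin19.7°·cos19.7° = 20.9·4.2·0.3371·0.9415 = 27.858 kPa
FS = 22.603 / 27.858 = 0.811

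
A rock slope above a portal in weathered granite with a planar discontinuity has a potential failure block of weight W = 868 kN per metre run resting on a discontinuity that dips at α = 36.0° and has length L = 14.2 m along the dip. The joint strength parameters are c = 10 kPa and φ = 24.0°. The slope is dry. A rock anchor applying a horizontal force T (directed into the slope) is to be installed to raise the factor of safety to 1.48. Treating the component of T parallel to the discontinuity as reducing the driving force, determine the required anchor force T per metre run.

Resolving forces along and normal to the sliding plane, with the horizontal anchor force T adding T·sinα to the effective normal force and T·cosα acting up the plane against the driving force:
FS = [cL + (W cosα + T sinα) tanφ] / [W sinα − T cosα]
Without the anchor: N' = 702.2 kN/m, driving T_d = 510.2 kN/m, resisting R = 10·14.2 + 702.2·tan24.0° = 454.7 kN/m, FS = 0.89.
Setting FS = 1.48 and solving for T:
1.48·(510.2 − T cos36.0°) = 454.7 + T sin36.0°·tan24.0°
T·(sin36.0°·tan24.0° + 1.48·cos36.0°) = 1.48·510.2 − 454.7
T·(0.5878·0.4452 + 1.48·0.8090) = 755.1 − 454.7 = 300.4
T·1.4590 = 300.4
T = 205.9 kN/m

T = 206 kN/m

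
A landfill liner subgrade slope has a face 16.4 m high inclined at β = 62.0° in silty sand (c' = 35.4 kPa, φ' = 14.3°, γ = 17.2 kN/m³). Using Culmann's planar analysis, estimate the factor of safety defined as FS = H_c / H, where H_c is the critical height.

FS = 1.31

H_c = (4c'/γ) · sinβ cosφ' / [1 − cos(β − φ')]
    = (4·35.4/17.2) · sin62.0°·cos14.3° / [1 − cos47.7°]
    = 8.233 · 0.8556 / 0.3270 = 21.54 m
FS = H_c / H = 21.54 / 16.4 = 1.313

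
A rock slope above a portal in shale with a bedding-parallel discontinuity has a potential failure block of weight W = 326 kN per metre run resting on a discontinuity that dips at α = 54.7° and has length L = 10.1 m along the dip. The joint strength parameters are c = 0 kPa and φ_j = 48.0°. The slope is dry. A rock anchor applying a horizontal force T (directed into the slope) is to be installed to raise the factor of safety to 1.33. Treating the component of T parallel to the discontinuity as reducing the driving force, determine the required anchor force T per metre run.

Resolving forces along and normal to the sliding plane, with the horizontal anchor force T adding T·sinα to the effective normal force and T·cosα acting up the plane against the driving force:
FS = [cL + (W cosα + T sinα) tanφ_j] / [W sinα − T cosα]
Without the anchor: N' = 188.4 kN/m, driving T_d = 266.1 kN/m, resisting R = 0·10.1 + 188.4·tan48.0° = 209.2 kN/m, FS = 0.79.
Setting FS = 1.33 and solving for T:
1.33·(266.1 − T cos54.7°) = 209.2 + T sin54.7°·tan48.0°
T·(sin54.7°·tan48.0° + 1.33·cos54.7°) = 1.33·266.1 − 209.2
T·(0.8161·1.1106 + 1.33·0.5779) = 353.9 − 209.2 = 144.6
T·1.6750 = 144.6
T = 86.4 kN/m

T = 86 kN/m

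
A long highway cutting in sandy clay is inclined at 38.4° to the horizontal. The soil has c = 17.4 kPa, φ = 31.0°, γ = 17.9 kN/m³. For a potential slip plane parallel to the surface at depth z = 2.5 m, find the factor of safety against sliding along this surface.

FS = 1.56

For an infinite slope with a slip plane parallel to the surface (no pore pressure): FS = [c + γz cos²β tanφ] / [γz sinβ cosβ].
γz = 17.9·2.5 = 44.75 kN/m²
Numerator = 17.4 + 44.75·cos²38.4°·tan31.0° = 17.4 + 44.75·0.6142·0.6009 = 33.914 kPa
Denominator = 44.75·sin38.4°·cos38.4° = 44.75·0.6211·0.7837 = 21.784 kPa
FS = 33.914 / 21.784 = 1.557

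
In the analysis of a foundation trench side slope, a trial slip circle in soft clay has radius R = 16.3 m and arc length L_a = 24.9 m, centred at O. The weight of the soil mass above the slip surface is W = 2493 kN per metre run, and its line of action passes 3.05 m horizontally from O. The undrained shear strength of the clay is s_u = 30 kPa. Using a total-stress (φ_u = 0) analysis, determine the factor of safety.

FS = 1.60

Taking moments about the centre O, the resisting moment is provided by the undrained shear strength acting along the arc:
M_R = s_u·L_a·R = 30·24.90·16.3 = 12176.1 kN·m/m
M_D = W·d = 2493·3.05 = 7603.6 kN·m/m
FS = M_R / M_D = 12176.1 / 7603.6 = 1.601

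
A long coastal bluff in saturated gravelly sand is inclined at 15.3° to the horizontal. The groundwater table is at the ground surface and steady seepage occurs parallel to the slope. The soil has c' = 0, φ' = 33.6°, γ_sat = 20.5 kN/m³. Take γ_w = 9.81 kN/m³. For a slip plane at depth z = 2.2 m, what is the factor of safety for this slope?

FS = 1.27

With seepage parallel to the slope and the water table at the surface, the effective normal stress on the slip plane uses the buoyant unit weight γ' = γ_sat − γ_w while the driving shear stress uses γ_sat:
FS = [c' + γ' z cos²β tanφ'] / [γ_sat z sinβ cosβ]
(For c' = 0 this reduces to FS = (γ'/γ_sat)·tanφ'/tanβ.)
γ' = 20.5 − 9.81 = 10.69 kN/m³
Numerator = 0.0 + 10.69·2.2·cos²15.3°·tan33.6° = 0.0 + 10.69·2.2·0.9304·0.6644 = 14.537 kPa
Denominator = 20.5·2.2·sin15.3°·cos15.3° = 20.5·2.2·0.2639·0.9646 = 11.479 kPa
FS = 14.537 / 11.479 = 1.266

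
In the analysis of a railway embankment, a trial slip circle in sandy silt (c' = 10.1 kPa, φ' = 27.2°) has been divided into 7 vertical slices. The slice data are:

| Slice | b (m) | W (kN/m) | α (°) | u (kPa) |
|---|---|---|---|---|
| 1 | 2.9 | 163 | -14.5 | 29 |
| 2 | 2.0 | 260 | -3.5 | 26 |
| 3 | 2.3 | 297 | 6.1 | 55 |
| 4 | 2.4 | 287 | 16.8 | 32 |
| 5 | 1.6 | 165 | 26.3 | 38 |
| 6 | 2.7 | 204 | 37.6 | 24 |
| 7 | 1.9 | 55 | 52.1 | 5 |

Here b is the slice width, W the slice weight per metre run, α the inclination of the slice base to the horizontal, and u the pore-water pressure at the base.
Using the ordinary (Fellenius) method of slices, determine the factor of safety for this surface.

FS = 2.02

Ordinary method of slices: FS = Σ[c'·Δl_i + (W_i cosα_i − u_i·Δl_i)·tanφ'] / Σ W_i sinα_i, with Δl_i = b_i / cosα_i.
Slice 1: Δl = 2.9/cos(-14.5°) = 2.995 m; N'_1 = 163·cos(-14.5°) − 29·2.995 = 70.9; c'Δl = 30.25; W sinα = -40.8
Slice 2: Δl = 2.0/cos(-3.5°) = 2.004 m; N'_2 = 260·cos(-3.5°) − 26·2.004 = 207.4; c'Δl = 20.24; W sinα = -15.9
Slice 3: Δl = 2.3/cos6.1° = 2.313 m; N'_3 = 297·cos6.1° − 55·2.313 = 168.1; c'Δl = 23.36; W sinα = 31.6
Slice 4: Δl = 2.4/cos16.8° = 2.507 m; N'_4 = 287·cos16.8° − 32·2.507 = 194.5; c'Δl = 25.32; W sinα = 83.0
Slice 5: Δl = 1.6/cos26.3° = 1.785 m; N'_5 = 165·cos26.3° − 38·1.785 = 80.1; c'Δl = 18.03; W sinα = 73.1
Slice 6: Δl = 2.7/cos37.6° = 3.408 m; N'_6 = 204·cos37.6° − 24·3.408 = 79.8; c'Δl = 34.42; W sinα = 124.5
Slice 7: Δl = 1.9/cos52.1° = 3.093 m; N'_7 = 55·cos52.1° − 5·3.093 = 18.3; c'Δl = 31.24; W sinα = 43.4
Σc'Δl = 182.9 kN/m; ΣN' = 819.2 kN/m; ΣW sinα = 298.8 kN/m
Resisting = 182.9 + 819.2·tan27.2° = 182.9 + 421.0 = 603.9 kN/m
FS = 603.9 / 298.8 = 2.021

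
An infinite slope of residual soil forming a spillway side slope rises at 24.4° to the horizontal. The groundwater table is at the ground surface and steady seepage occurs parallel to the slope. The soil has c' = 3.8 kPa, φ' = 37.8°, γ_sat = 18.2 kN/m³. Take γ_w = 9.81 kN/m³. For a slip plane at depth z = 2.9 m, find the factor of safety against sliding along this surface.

With seepage parallel to the slope and the water table at the surface, the effective normal stress on the slip plane uses the buoyant unit weight γ' = γ_sat − γ_w while the driving shear stress uses γ_sat:
FS = [c' + γ' z cos²β tanφ'] / [γ_sat z sinβ cosβ]
γ' = 18.2 − 9.81 = 8.39 kN/m³
Numerator = 3.8 + 8.39·2.9·cos²24.4°·tan37.8° = 3.8 + 8.39·2.9·0.8293·0.7757 = 19.452 kPa
Denominator = 18.2·2.9·sin24.4°·cos24.4° = 18.2·2.9·0.4131·0.9107 = 19.856 kPa
FS = 19.452 / 19.856 = 0.980

FS = 0.98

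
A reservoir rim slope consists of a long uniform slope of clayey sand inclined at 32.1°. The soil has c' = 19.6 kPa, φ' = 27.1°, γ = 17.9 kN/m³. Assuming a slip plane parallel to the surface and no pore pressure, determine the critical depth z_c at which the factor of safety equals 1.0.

Setting FS = 1.00 in FS = [c' + γz cos²β tanφ'] / [γz sinβ cosβ] and solving for z:
z = c' / [γ cosβ (FS·sinβ − cosβ·tanφ')]
  = 19.6 / [17.9·cos32.1°·(1.00·sin32.1° − cos32.1°·tan27.1°)]
  = 19.6 / [17.9·0.8471·(1.00·0.5314 − 0.8471·0.5117)]
  = 19.6 / 1.4846 = 13.202 m

z_c = 13.20 m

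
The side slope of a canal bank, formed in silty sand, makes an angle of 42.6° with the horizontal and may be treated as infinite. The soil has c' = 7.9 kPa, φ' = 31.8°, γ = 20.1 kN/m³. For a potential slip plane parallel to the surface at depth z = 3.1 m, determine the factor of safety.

For an infinite slope with a slip plane parallel to the surface (no pore pressure): FS = [c' + γz cos²β tanφ'] / [γz sinβ cosβ].
γz = 20.1·3.1 = 62.31 kN/m²
Numerator = 7.9 + 62.31·cos²42.6°·tan31.8° = 7.9 + 62.31·0.5418·0.6200 = 28.833 kPa
Denominator = 62.31·sin42.6°·cos42.6° = 62.31·0.6769·0.7361 = 31.046 kPa
FS = 28.833 / 31.046 = 0.929

FS = 0.93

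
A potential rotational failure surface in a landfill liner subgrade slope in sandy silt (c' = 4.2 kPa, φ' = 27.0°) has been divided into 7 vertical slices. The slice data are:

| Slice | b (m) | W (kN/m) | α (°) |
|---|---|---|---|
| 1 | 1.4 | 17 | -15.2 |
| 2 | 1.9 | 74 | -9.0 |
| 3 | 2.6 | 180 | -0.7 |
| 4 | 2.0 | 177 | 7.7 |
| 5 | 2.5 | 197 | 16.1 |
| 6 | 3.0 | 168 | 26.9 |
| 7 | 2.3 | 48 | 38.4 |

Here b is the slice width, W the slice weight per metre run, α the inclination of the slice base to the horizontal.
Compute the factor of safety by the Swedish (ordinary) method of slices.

FS = 2.95

Ordinary method of slices: FS = Σ[c'·Δl_i + (W_i cosα_i)·tanφ'] / Σ W_i sinα_i, with Δl_i = b_i / cosα_i.
Slice 1: Δl = 1.4/cos(-15.2°) = 1.451 m; N'_1 = 17·cos(-15.2°) = 16.4; c'Δl = 6.09; W sinα = -4.5
Slice 2: Δl = 1.9/cos(-9.0°) = 1.924 m; N'_2 = 74·cos(-9.0°) = 73.1; c'Δl = 8.08; W sinα = -11.6
Slice 3: Δl = 2.6/cos(-0.7°) = 2.600 m; N'_3 = 180·cos(-0.7°) = 180.0; c'Δl = 10.92; W sinα = -2.2
Slice 4: Δl = 2.0/cos7.7° = 2.018 m; N'_4 = 177·cos7.7° = 175.4; c'Δl = 8.48; W sinα = 23.7
Slice 5: Δl = 2.5/cos16.1° = 2.602 m; N'_5 = 197·cos16.1° = 189.3; c'Δl = 10.93; W sinα = 54.6
Slice 6: Δl = 3.0/cos26.9° = 3.364 m; N'_6 = 168·cos26.9° = 149.8; c'Δl = 14.13; W sinα = 76.0
Slice 7: Δl = 2.3/cos38.4° = 2.935 m; N'_7 = 48·cos38.4° = 37.6; c'Δl = 12.33; W sinα = 29.8
Σc'Δl = 71.0 kN/m; ΣN' = 821.6 kN/m; ΣW sinα = 165.9 kN/m
Resisting = 71.0 + 821.6·tan27.0° = 71.0 + 418.6 = 489.6 kN/m
FS = 489.6 / 165.9 = 2.950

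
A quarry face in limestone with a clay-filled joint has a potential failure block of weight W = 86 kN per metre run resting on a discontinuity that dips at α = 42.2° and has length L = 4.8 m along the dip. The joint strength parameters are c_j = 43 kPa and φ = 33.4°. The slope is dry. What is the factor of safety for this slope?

Resolving the block weight along and normal to the plane and applying the Mohr–Coulomb strength on the joint:
N' = W cosα = 86·cos42.2° = 63.7 kN/m
Driving force T = W sinα = 86·sin42.2° = 57.8 kN/m
Resisting force R = c_j·L + N'·tanφ = 43·4.8 + 63.7·tan33.4° = 206.4 + 42.0 = 248.4 kN/m
FS = R / T = 248.4 / 57.8 = 4.300

FS = 4.30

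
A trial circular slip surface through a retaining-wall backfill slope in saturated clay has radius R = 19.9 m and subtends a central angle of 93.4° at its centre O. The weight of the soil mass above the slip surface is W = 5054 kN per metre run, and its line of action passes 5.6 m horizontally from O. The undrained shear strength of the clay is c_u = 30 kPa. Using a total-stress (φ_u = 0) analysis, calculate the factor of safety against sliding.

FS = 0.68

Taking moments about the centre O, the resisting moment is provided by the undrained shear strength acting along the arc:
Arc length L_a = R·θ = 19.9·(93.4°·π/180) = 19.9·1.6301 = 32.44 m
M_R = c_u·L_a·R = 30·32.44·19.9 = 19366.5 kN·m/m
M_D = W·d = 5054·5.6 = 28302.4 kN·m/m
FS = M_R / M_D = 19366.5 / 28302.4 = 0.684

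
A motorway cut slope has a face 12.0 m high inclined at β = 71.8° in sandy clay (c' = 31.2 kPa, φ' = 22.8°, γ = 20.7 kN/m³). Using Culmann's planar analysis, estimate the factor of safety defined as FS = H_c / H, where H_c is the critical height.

FS = 1.28

H_c = (4c'/γ) · sinβ cosφ' / [1 − cos(β − φ')]
    = (4·31.2/20.7) · sin71.8°·cos22.8° / [1 − cos49.0°]
    = 6.029 · 0.8757 / 0.3439 = 15.35 m
FS = H_c / H = 15.35 / 12.0 = 1.279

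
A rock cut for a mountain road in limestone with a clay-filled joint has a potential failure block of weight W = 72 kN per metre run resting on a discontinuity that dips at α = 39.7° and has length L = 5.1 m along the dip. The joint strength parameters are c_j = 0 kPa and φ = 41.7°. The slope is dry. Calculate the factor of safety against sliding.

Resolving the block weight along and normal to the plane and applying the Mohr–Coulomb strength on the joint:
N' = W cosα = 72·cos39.7° = 55.4 kN/m
Driving force T = W sinα = 72·sin39.7° = 46.0 kN/m
Resisting force R = c_j·L + N'·tanφ = 0·5.1 + 55.4·tan41.7° = 0.0 + 49.4 = 49.4 kN/m
FS = R / T = 49.4 / 46.0 = 1.073

FS = 1.07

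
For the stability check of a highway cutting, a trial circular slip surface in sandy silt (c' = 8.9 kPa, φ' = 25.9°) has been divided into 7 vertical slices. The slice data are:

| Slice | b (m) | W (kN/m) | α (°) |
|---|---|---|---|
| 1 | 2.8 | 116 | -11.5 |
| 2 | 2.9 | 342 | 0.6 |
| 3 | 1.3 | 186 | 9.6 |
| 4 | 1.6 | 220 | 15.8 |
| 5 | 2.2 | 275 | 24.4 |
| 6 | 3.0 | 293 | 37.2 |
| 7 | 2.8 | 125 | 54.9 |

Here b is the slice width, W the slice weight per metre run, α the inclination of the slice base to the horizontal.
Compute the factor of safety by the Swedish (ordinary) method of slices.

Ordinary method of slices: FS = Σ[c'·Δl_i + (W_i cosα_i)·tanφ'] / Σ W_i sinα_i, with Δl_i = b_i / cosα_i.
Slice 1: Δl = 2.8/cos(-11.5°) = 2.857 m; N'_1 = 116·cos(-11.5°) = 113.7; c'Δl = 25.43; W sinα = -23.1
Slice 2: Δl = 2.9/cos0.6° = 2.900 m; N'_2 = 342·cos0.6° = 342.0; c'Δl = 25.81; W sinα = 3.6
Slice 3: Δl = 1.3/cos9.6° = 1.318 m; N'_3 = 186·cos9.6° = 183.4; c'Δl = 11.73; W sinα = 31.0
Slice 4: Δl = 1.6/cos15.8° = 1.663 m; N'_4 = 220·cos15.8° = 211.7; c'Δl = 14.80; W sinα = 59.9
Slice 5: Δl = 2.2/cos24.4° = 2.416 m; N'_5 = 275·cos24.4° = 250.4; c'Δl = 21.50; W sinα = 113.6
Slice 6: Δl = 3.0/cos37.2° = 3.766 m; N'_6 = 293·cos37.2° = 233.4; c'Δl = 33.52; W sinα = 177.1
Slice 7: Δl = 2.8/cos54.9° = 4.870 m; N'_7 = 125·cos54.9° = 71.9; c'Δl = 43.34; W sinα = 102.3
Σc'Δl = 176.1 kN/m; ΣN' = 1406.4 kN/m; ΣW sinα = 464.4 kN/m
Resisting = 176.1 + 1406.4·tan25.9° = 176.1 + 682.9 = 859.1 kN/m
FS = 859.1 / 464.4 = 1.850

FS = 1.85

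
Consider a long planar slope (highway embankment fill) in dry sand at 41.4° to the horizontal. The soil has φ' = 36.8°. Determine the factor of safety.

FS = 0.85

For a dry cohesionless infinite slope the factor of safety is FS = tanφ' / tanβ.
FS = tan36.8° / tan41.4° = 0.7481 / 0.8816 = 0.849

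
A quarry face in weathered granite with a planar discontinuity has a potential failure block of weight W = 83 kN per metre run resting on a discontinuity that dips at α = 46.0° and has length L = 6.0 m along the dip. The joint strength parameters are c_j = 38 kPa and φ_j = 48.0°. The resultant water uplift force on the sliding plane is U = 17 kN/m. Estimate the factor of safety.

FS = 4.58

Resolving the block weight along and normal to the plane and applying the Mohr–Coulomb strength on the joint:
N' = W cosα − U = 83·cos46.0° − 17 = 40.7 kN/m
Driving force T = W sinα = 83·sin46.0° = 59.7 kN/m
Resisting force R = c_j·L + N'·tanφ_j = 38·6.0 + 40.7·tan48.0° = 228.0 + 45.2 = 273.2 kN/m
FS = R / T = 273.2 / 59.7 = 4.575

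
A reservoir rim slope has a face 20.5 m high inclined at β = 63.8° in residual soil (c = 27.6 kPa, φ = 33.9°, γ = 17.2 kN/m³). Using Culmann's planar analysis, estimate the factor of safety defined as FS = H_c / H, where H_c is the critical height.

FS = 1.75

H_c = (4c/γ) · sinβ cosφ / [1 − cos(β − φ)]
    = (4·27.6/17.2) · sin63.8°·cos33.9° / [1 − cos29.9°]
    = 6.419 · 0.7447 / 0.1331 = 35.91 m
FS = H_c / H = 35.91 / 20.5 = 1.752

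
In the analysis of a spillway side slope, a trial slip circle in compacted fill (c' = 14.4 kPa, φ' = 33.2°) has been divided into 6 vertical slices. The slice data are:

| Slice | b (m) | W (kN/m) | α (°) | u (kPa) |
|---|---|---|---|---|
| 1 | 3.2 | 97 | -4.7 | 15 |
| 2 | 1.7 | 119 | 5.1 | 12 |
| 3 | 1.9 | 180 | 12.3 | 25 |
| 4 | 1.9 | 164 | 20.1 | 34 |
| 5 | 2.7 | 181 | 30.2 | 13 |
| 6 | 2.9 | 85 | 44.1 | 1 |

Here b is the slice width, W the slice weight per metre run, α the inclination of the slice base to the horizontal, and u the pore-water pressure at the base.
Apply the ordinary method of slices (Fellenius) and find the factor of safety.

Ordinary method of slices: FS = Σ[c'·Δl_i + (W_i cosα_i − u_i·Δl_i)·tanφ'] / Σ W_i sinα_i, with Δl_i = b_i / cosα_i.
Slice 1: Δl = 3.2/cos(-4.7°) = 3.211 m; N'_1 = 97·cos(-4.7°) − 15·3.211 = 48.5; c'Δl = 46.24; W sinα = -7.9
Slice 2: Δl = 1.7/cos5.1° = 1.707 m; N'_2 = 119·cos5.1° − 12·1.707 = 98.0; c'Δl = 24.58; W sinα = 10.6
Slice 3: Δl = 1.9/cos12.3° = 1.945 m; N'_3 = 180·cos12.3° − 25·1.945 = 127.3; c'Δl = 28.00; W sinα = 38.3
Slice 4: Δl = 1.9/cos20.1° = 2.023 m; N'_4 = 164·cos20.1° − 34·2.023 = 85.2; c'Δl = 29.13; W sinα = 56.4
Slice 5: Δl = 2.7/cos30.2° = 3.124 m; N'_5 = 181·cos30.2° − 13·3.124 = 115.8; c'Δl = 44.99; W sinα = 91.0
Slice 6: Δl = 2.9/cos44.1° = 4.038 m; N'_6 = 85·cos44.1° − 1·4.038 = 57.0; c'Δl = 58.15; W sinα = 59.2
Σc'Δl = 231.1 kN/m; ΣN' = 531.9 kN/m; ΣW sinα = 247.5 kN/m
Resisting = 231.1 + 531.9·tan33.2° = 231.1 + 348.0 = 579.1 kN/m
FS = 579.1 / 247.5 = 2.340

FS = 2.34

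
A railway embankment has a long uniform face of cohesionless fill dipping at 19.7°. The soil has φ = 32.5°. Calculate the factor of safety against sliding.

For a dry cohesionless infinite slope the factor of safety is FS = tanφ / tanβ.
FS = tan32.5° / tan19.7° = 0.6371 / 0.3581 = 1.779

FS = 1.78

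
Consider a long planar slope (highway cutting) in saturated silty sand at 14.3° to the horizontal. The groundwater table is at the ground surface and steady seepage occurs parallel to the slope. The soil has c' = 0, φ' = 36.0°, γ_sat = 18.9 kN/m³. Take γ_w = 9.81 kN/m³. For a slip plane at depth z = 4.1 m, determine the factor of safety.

With seepage parallel to the slope and the water table at the surface, the effective normal stress on the slip plane uses the buoyant unit weight γ' = γ_sat − γ_w while the driving shear stress uses γ_sat:
FS = [c' + γ' z cos²β tanφ'] / [γ_sat z sinβ cosβ]
(For c' = 0 this reduces to FS = (γ'/γ_sat)·tanφ'/tanβ.)
γ' = 18.9 − 9.81 = 9.09 kN/m³
Numerator = 0.0 + 9.09·4.1·cos²14.3°·tan36.0° = 0.0 + 9.09·4.1·0.9390·0.7265 = 25.426 kPa
Denominator = 18.9·4.1·sin14.3°·cos14.3° = 18.9·4.1·0.2470·0.9690 = 18.547 kPa
FS = 25.426 / 18.547 = 1.371

FS = 1.37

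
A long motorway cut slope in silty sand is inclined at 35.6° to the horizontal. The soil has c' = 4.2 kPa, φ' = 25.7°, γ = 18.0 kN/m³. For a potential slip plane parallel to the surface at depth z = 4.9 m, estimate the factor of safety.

For an infinite slope with a slip plane parallel to the surface (no pore pressure): FS = [c' + γz cos²β tanφ'] / [γz sinβ cosβ].
γz = 18.0·4.9 = 88.20 kN/m²
Numerator = 4.2 + 88.20·cos²35.6°·tan25.7° = 4.2 + 88.20·0.6611·0.4813 = 32.264 kPa
Denominator = 88.20·sin35.6°·cos35.6° = 88.20·0.5821·0.8131 = 41.747 kPa
FS = 32.264 / 41.747 = 0.773

FS = 0.77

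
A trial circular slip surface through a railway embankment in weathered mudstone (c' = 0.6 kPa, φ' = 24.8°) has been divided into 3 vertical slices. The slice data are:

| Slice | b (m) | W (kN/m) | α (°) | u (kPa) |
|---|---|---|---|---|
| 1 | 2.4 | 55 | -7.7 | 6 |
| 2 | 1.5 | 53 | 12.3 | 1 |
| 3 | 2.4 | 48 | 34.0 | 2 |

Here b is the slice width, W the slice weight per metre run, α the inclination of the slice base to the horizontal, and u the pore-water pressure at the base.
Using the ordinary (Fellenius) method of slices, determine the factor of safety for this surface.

Ordinary method of slices: FS = Σ[c'·Δl_i + (W_i cosα_i − u_i·Δl_i)·tanφ'] / Σ W_i sinα_i, with Δl_i = b_i / cosα_i.
Slice 1: Δl = 2.4/cos(-7.7°) = 2.422 m; N'_1 = 55·cos(-7.7°) − 6·2.422 = 40.0; c'Δl = 1.45; W sinα = -7.4
Slice 2: Δl = 1.5/cos12.3° = 1.535 m; N'_2 = 53·cos12.3° − 1·1.535 = 50.2; c'Δl = 0.92; W sinα = 11.3
Slice 3: Δl = 2.4/cos34.0° = 2.895 m; N'_3 = 48·cos34.0° − 2·2.895 = 34.0; c'Δl = 1.74; W sinα = 26.8
Σc'Δl = 4.1 kN/m; ΣN' = 124.2 kN/m; ΣW sinα = 30.8 kN/m
Resisting = 4.1 + 124.2·tan24.8° = 4.1 + 57.4 = 61.5 kN/m
FS = 61.5 / 30.8 = 2.000

FS = 2.00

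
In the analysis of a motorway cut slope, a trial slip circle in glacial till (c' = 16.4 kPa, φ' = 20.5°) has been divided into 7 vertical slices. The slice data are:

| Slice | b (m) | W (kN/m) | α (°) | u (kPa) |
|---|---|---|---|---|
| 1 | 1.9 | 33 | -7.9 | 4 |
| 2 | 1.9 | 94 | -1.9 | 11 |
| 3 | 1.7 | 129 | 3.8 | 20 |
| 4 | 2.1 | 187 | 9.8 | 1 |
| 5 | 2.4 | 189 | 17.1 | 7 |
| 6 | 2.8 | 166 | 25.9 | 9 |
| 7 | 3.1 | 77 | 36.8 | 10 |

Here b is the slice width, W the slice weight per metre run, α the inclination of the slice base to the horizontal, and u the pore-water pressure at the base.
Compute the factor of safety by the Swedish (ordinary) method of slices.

Ordinary method of slices: FS = Σ[c'·Δl_i + (W_i cosα_i − u_i·Δl_i)·tanφ'] / Σ W_i sinα_i, with Δl_i = b_i / cosα_i.
Slice 1: Δl = 1.9/cos(-7.9°) = 1.918 m; N'_1 = 33·cos(-7.9°) − 4·1.918 = 25.0; c'Δl = 31.46; W sinα = -4.5
Slice 2: Δl = 1.9/cos(-1.9°) = 1.901 m; N'_2 = 94·cos(-1.9°) − 11·1.901 = 73.0; c'Δl = 31.18; W sinα = -3.1
Slice 3: Δl = 1.7/cos3.8° = 1.704 m; N'_3 = 129·cos3.8° − 20·1.704 = 94.6; c'Δl = 27.94; W sinα = 8.5
Slice 4: Δl = 2.1/cos9.8° = 2.131 m; N'_4 = 187·cos9.8° − 1·2.131 = 182.1; c'Δl = 34.95; W sinα = 31.8
Slice 5: Δl = 2.4/cos17.1° = 2.511 m; N'_5 = 189·cos17.1° − 7·2.511 = 163.1; c'Δl = 41.18; W sinα = 55.6
Slice 6: Δl = 2.8/cos25.9° = 3.113 m; N'_6 = 166·cos25.9° − 9·3.113 = 121.3; c'Δl = 51.05; W sinα = 72.5
Slice 7: Δl = 3.1/cos36.8° = 3.871 m; N'_7 = 77·cos36.8° − 10·3.871 = 22.9; c'Δl = 63.49; W sinα = 46.1
Σc'Δl = 281.2 kN/m; ΣN' = 682.2 kN/m; ΣW sinα = 206.9 kN/m
Resisting = 281.2 + 682.2·tan20.5° = 281.2 + 255.0 = 536.3 kN/m
FS = 536.3 / 206.9 = 2.592

FS = 2.59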